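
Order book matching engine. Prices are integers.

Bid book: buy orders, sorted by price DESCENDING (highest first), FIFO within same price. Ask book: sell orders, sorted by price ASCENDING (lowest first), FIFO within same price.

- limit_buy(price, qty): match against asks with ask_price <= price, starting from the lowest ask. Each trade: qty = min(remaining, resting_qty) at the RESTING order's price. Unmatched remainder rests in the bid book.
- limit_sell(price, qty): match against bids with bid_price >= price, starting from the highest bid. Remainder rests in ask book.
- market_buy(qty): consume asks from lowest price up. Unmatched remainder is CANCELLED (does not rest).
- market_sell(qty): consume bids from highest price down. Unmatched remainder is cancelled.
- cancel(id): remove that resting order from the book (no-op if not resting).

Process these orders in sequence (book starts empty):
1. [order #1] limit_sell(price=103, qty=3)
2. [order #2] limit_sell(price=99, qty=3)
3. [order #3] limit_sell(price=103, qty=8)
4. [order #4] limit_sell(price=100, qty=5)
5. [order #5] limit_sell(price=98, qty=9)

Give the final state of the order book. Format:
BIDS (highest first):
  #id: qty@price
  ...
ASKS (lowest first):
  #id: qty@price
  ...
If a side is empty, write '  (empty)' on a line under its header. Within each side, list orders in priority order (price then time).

After op 1 [order #1] limit_sell(price=103, qty=3): fills=none; bids=[-] asks=[#1:3@103]
After op 2 [order #2] limit_sell(price=99, qty=3): fills=none; bids=[-] asks=[#2:3@99 #1:3@103]
After op 3 [order #3] limit_sell(price=103, qty=8): fills=none; bids=[-] asks=[#2:3@99 #1:3@103 #3:8@103]
After op 4 [order #4] limit_sell(price=100, qty=5): fills=none; bids=[-] asks=[#2:3@99 #4:5@100 #1:3@103 #3:8@103]
After op 5 [order #5] limit_sell(price=98, qty=9): fills=none; bids=[-] asks=[#5:9@98 #2:3@99 #4:5@100 #1:3@103 #3:8@103]

Answer: BIDS (highest first):
  (empty)
ASKS (lowest first):
  #5: 9@98
  #2: 3@99
  #4: 5@100
  #1: 3@103
  #3: 8@103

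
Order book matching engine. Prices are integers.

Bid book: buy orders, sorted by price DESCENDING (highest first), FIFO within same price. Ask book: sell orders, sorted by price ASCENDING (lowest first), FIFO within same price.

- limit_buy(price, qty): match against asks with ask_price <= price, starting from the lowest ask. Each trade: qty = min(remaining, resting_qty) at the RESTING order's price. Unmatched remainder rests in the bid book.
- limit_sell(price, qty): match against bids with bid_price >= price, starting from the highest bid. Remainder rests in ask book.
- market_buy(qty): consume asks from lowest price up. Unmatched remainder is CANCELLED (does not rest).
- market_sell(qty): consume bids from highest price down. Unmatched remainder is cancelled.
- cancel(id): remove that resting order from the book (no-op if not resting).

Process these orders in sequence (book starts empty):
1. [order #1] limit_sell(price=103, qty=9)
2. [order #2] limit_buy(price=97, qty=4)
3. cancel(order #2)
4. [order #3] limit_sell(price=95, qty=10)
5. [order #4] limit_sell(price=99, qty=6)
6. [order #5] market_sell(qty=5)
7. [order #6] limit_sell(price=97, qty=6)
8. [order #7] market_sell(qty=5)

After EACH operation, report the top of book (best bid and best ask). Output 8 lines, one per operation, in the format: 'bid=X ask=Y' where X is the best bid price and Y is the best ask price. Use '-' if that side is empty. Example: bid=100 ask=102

After op 1 [order #1] limit_sell(price=103, qty=9): fills=none; bids=[-] asks=[#1:9@103]
After op 2 [order #2] limit_buy(price=97, qty=4): fills=none; bids=[#2:4@97] asks=[#1:9@103]
After op 3 cancel(order #2): fills=none; bids=[-] asks=[#1:9@103]
After op 4 [order #3] limit_sell(price=95, qty=10): fills=none; bids=[-] asks=[#3:10@95 #1:9@103]
After op 5 [order #4] limit_sell(price=99, qty=6): fills=none; bids=[-] asks=[#3:10@95 #4:6@99 #1:9@103]
After op 6 [order #5] market_sell(qty=5): fills=none; bids=[-] asks=[#3:10@95 #4:6@99 #1:9@103]
After op 7 [order #6] limit_sell(price=97, qty=6): fills=none; bids=[-] asks=[#3:10@95 #6:6@97 #4:6@99 #1:9@103]
After op 8 [order #7] market_sell(qty=5): fills=none; bids=[-] asks=[#3:10@95 #6:6@97 #4:6@99 #1:9@103]

Answer: bid=- ask=103
bid=97 ask=103
bid=- ask=103
bid=- ask=95
bid=- ask=95
bid=- ask=95
bid=- ask=95
bid=- ask=95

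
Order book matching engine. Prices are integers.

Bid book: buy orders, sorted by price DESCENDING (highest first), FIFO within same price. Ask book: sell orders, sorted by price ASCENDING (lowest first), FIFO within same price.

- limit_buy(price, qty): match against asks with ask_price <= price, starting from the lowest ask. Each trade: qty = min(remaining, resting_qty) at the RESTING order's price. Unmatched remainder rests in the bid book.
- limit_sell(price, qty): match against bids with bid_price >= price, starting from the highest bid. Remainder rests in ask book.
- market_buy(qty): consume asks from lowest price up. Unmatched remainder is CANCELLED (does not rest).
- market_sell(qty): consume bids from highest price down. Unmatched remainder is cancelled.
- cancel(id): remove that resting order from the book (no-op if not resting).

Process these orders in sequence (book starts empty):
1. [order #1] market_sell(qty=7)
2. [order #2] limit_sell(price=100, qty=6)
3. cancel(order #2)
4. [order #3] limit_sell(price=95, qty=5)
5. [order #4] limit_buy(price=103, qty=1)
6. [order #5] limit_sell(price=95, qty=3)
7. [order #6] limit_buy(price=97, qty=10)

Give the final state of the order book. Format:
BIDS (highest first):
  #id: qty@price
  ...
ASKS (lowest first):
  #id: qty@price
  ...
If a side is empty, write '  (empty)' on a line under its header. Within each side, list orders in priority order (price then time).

Answer: BIDS (highest first):
  #6: 3@97
ASKS (lowest first):
  (empty)

Derivation:
After op 1 [order #1] market_sell(qty=7): fills=none; bids=[-] asks=[-]
After op 2 [order #2] limit_sell(price=100, qty=6): fills=none; bids=[-] asks=[#2:6@100]
After op 3 cancel(order #2): fills=none; bids=[-] asks=[-]
After op 4 [order #3] limit_sell(price=95, qty=5): fills=none; bids=[-] asks=[#3:5@95]
After op 5 [order #4] limit_buy(price=103, qty=1): fills=#4x#3:1@95; bids=[-] asks=[#3:4@95]
After op 6 [order #5] limit_sell(price=95, qty=3): fills=none; bids=[-] asks=[#3:4@95 #5:3@95]
After op 7 [order #6] limit_buy(price=97, qty=10): fills=#6x#3:4@95 #6x#5:3@95; bids=[#6:3@97] asks=[-]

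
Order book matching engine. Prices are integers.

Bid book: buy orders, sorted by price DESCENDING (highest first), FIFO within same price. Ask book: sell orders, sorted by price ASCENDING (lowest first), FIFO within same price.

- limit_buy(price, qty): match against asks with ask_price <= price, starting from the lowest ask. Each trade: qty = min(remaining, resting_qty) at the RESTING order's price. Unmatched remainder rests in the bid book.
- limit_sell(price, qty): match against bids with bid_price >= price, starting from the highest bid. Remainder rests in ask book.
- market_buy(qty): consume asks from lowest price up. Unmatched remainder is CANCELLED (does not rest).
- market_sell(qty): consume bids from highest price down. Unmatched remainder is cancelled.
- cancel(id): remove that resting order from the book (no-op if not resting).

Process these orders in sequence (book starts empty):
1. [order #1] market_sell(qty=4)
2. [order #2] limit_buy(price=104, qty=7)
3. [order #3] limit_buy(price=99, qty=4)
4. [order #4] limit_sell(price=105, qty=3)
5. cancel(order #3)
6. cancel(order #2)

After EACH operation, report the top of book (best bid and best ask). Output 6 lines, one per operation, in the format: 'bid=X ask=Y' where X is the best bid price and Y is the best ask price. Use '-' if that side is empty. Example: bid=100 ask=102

Answer: bid=- ask=-
bid=104 ask=-
bid=104 ask=-
bid=104 ask=105
bid=104 ask=105
bid=- ask=105

Derivation:
After op 1 [order #1] market_sell(qty=4): fills=none; bids=[-] asks=[-]
After op 2 [order #2] limit_buy(price=104, qty=7): fills=none; bids=[#2:7@104] asks=[-]
After op 3 [order #3] limit_buy(price=99, qty=4): fills=none; bids=[#2:7@104 #3:4@99] asks=[-]
After op 4 [order #4] limit_sell(price=105, qty=3): fills=none; bids=[#2:7@104 #3:4@99] asks=[#4:3@105]
After op 5 cancel(order #3): fills=none; bids=[#2:7@104] asks=[#4:3@105]
After op 6 cancel(order #2): fills=none; bids=[-] asks=[#4:3@105]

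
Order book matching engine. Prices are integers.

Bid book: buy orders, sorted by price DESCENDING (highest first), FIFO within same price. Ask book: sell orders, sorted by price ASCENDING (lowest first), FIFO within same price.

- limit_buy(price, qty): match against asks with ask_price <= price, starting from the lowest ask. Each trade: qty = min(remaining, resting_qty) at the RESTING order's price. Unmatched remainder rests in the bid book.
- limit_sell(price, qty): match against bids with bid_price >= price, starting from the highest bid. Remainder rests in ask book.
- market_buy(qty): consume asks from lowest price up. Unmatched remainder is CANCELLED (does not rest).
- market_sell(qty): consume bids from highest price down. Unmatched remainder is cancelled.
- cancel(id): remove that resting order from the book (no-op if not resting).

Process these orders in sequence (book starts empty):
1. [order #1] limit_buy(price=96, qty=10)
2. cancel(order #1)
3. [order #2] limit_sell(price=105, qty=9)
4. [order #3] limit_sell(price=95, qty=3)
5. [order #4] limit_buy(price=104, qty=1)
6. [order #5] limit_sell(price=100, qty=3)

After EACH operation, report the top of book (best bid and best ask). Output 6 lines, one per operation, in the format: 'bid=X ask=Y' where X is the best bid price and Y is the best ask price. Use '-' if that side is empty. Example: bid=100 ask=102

Answer: bid=96 ask=-
bid=- ask=-
bid=- ask=105
bid=- ask=95
bid=- ask=95
bid=- ask=95

Derivation:
After op 1 [order #1] limit_buy(price=96, qty=10): fills=none; bids=[#1:10@96] asks=[-]
After op 2 cancel(order #1): fills=none; bids=[-] asks=[-]
After op 3 [order #2] limit_sell(price=105, qty=9): fills=none; bids=[-] asks=[#2:9@105]
After op 4 [order #3] limit_sell(price=95, qty=3): fills=none; bids=[-] asks=[#3:3@95 #2:9@105]
After op 5 [order #4] limit_buy(price=104, qty=1): fills=#4x#3:1@95; bids=[-] asks=[#3:2@95 #2:9@105]
After op 6 [order #5] limit_sell(price=100, qty=3): fills=none; bids=[-] asks=[#3:2@95 #5:3@100 #2:9@105]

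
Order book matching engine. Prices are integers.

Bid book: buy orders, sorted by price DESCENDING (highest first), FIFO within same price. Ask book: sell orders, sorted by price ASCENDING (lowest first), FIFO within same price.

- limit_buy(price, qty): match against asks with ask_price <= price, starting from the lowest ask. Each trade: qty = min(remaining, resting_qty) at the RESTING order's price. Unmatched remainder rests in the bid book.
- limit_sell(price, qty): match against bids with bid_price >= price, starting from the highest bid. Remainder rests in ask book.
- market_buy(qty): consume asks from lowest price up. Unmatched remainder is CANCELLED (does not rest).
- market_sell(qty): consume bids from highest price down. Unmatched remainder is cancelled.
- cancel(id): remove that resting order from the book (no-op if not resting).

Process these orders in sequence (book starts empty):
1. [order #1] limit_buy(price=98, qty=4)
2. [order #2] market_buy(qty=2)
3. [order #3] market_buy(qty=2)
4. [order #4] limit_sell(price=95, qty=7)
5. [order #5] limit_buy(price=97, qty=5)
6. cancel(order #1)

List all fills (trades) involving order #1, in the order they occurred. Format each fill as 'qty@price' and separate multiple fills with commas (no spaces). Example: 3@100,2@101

After op 1 [order #1] limit_buy(price=98, qty=4): fills=none; bids=[#1:4@98] asks=[-]
After op 2 [order #2] market_buy(qty=2): fills=none; bids=[#1:4@98] asks=[-]
After op 3 [order #3] market_buy(qty=2): fills=none; bids=[#1:4@98] asks=[-]
After op 4 [order #4] limit_sell(price=95, qty=7): fills=#1x#4:4@98; bids=[-] asks=[#4:3@95]
After op 5 [order #5] limit_buy(price=97, qty=5): fills=#5x#4:3@95; bids=[#5:2@97] asks=[-]
After op 6 cancel(order #1): fills=none; bids=[#5:2@97] asks=[-]

Answer: 4@98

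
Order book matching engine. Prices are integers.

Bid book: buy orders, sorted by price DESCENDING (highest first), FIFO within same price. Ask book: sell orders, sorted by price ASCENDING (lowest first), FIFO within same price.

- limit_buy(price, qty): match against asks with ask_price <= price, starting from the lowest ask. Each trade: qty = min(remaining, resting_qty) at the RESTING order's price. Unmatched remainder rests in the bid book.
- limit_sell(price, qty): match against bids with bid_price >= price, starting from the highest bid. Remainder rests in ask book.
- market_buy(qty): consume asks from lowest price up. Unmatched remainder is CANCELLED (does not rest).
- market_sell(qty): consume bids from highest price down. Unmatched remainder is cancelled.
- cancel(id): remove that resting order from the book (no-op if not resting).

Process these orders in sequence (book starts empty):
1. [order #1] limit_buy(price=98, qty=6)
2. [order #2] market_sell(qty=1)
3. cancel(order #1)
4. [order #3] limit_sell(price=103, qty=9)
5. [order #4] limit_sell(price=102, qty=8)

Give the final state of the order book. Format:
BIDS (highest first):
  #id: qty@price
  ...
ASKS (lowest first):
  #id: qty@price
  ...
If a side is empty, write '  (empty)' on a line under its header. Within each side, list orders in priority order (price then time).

Answer: BIDS (highest first):
  (empty)
ASKS (lowest first):
  #4: 8@102
  #3: 9@103

Derivation:
After op 1 [order #1] limit_buy(price=98, qty=6): fills=none; bids=[#1:6@98] asks=[-]
After op 2 [order #2] market_sell(qty=1): fills=#1x#2:1@98; bids=[#1:5@98] asks=[-]
After op 3 cancel(order #1): fills=none; bids=[-] asks=[-]
After op 4 [order #3] limit_sell(price=103, qty=9): fills=none; bids=[-] asks=[#3:9@103]
After op 5 [order #4] limit_sell(price=102, qty=8): fills=none; bids=[-] asks=[#4:8@102 #3:9@103]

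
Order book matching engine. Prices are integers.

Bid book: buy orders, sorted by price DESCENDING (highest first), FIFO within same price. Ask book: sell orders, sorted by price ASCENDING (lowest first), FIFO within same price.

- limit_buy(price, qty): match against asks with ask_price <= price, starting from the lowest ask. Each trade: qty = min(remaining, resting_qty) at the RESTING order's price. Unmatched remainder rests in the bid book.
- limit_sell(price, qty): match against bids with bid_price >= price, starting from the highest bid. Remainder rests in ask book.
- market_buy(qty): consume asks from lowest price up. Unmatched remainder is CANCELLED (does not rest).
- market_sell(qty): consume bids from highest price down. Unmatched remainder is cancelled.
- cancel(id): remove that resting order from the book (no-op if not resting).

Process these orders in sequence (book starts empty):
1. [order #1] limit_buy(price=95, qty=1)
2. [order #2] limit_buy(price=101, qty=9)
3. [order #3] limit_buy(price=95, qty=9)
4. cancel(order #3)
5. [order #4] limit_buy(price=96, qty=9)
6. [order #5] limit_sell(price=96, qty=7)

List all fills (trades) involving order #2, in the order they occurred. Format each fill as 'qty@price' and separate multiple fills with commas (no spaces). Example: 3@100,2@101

After op 1 [order #1] limit_buy(price=95, qty=1): fills=none; bids=[#1:1@95] asks=[-]
After op 2 [order #2] limit_buy(price=101, qty=9): fills=none; bids=[#2:9@101 #1:1@95] asks=[-]
After op 3 [order #3] limit_buy(price=95, qty=9): fills=none; bids=[#2:9@101 #1:1@95 #3:9@95] asks=[-]
After op 4 cancel(order #3): fills=none; bids=[#2:9@101 #1:1@95] asks=[-]
After op 5 [order #4] limit_buy(price=96, qty=9): fills=none; bids=[#2:9@101 #4:9@96 #1:1@95] asks=[-]
After op 6 [order #5] limit_sell(price=96, qty=7): fills=#2x#5:7@101; bids=[#2:2@101 #4:9@96 #1:1@95] asks=[-]

Answer: 7@101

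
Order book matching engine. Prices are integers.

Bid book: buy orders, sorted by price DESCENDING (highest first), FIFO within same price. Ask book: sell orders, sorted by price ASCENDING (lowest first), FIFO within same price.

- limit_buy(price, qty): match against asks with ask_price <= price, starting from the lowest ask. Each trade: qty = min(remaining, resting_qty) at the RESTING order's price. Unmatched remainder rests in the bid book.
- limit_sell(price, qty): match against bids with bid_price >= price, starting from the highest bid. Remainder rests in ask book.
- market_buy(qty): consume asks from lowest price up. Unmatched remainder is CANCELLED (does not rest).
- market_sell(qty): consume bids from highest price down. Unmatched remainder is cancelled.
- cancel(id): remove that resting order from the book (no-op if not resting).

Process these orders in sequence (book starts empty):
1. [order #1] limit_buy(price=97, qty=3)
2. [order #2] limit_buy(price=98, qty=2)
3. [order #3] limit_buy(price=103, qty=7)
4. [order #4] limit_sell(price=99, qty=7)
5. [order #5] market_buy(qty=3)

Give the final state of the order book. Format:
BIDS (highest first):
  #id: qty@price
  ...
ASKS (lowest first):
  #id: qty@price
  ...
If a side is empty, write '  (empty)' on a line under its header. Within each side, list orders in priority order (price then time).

Answer: BIDS (highest first):
  #2: 2@98
  #1: 3@97
ASKS (lowest first):
  (empty)

Derivation:
After op 1 [order #1] limit_buy(price=97, qty=3): fills=none; bids=[#1:3@97] asks=[-]
After op 2 [order #2] limit_buy(price=98, qty=2): fills=none; bids=[#2:2@98 #1:3@97] asks=[-]
After op 3 [order #3] limit_buy(price=103, qty=7): fills=none; bids=[#3:7@103 #2:2@98 #1:3@97] asks=[-]
After op 4 [order #4] limit_sell(price=99, qty=7): fills=#3x#4:7@103; bids=[#2:2@98 #1:3@97] asks=[-]
After op 5 [order #5] market_buy(qty=3): fills=none; bids=[#2:2@98 #1:3@97] asks=[-]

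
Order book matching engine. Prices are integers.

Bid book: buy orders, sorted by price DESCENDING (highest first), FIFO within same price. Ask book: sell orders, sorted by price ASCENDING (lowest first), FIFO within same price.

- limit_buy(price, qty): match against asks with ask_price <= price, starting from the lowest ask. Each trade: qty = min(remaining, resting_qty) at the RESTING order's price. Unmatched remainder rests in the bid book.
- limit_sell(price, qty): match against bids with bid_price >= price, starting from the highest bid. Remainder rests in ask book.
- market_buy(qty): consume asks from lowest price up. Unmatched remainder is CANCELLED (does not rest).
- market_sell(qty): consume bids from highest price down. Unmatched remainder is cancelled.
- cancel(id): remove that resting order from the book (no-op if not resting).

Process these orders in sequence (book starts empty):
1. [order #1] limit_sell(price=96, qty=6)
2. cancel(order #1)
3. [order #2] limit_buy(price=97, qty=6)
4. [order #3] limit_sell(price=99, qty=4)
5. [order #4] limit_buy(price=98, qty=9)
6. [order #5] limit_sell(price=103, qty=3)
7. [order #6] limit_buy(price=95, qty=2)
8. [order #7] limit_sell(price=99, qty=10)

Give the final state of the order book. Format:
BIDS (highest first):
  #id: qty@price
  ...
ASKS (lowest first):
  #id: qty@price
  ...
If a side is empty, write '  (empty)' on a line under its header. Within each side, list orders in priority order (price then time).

After op 1 [order #1] limit_sell(price=96, qty=6): fills=none; bids=[-] asks=[#1:6@96]
After op 2 cancel(order #1): fills=none; bids=[-] asks=[-]
After op 3 [order #2] limit_buy(price=97, qty=6): fills=none; bids=[#2:6@97] asks=[-]
After op 4 [order #3] limit_sell(price=99, qty=4): fills=none; bids=[#2:6@97] asks=[#3:4@99]
After op 5 [order #4] limit_buy(price=98, qty=9): fills=none; bids=[#4:9@98 #2:6@97] asks=[#3:4@99]
After op 6 [order #5] limit_sell(price=103, qty=3): fills=none; bids=[#4:9@98 #2:6@97] asks=[#3:4@99 #5:3@103]
After op 7 [order #6] limit_buy(price=95, qty=2): fills=none; bids=[#4:9@98 #2:6@97 #6:2@95] asks=[#3:4@99 #5:3@103]
After op 8 [order #7] limit_sell(price=99, qty=10): fills=none; bids=[#4:9@98 #2:6@97 #6:2@95] asks=[#3:4@99 #7:10@99 #5:3@103]

Answer: BIDS (highest first):
  #4: 9@98
  #2: 6@97
  #6: 2@95
ASKS (lowest first):
  #3: 4@99
  #7: 10@99
  #5: 3@103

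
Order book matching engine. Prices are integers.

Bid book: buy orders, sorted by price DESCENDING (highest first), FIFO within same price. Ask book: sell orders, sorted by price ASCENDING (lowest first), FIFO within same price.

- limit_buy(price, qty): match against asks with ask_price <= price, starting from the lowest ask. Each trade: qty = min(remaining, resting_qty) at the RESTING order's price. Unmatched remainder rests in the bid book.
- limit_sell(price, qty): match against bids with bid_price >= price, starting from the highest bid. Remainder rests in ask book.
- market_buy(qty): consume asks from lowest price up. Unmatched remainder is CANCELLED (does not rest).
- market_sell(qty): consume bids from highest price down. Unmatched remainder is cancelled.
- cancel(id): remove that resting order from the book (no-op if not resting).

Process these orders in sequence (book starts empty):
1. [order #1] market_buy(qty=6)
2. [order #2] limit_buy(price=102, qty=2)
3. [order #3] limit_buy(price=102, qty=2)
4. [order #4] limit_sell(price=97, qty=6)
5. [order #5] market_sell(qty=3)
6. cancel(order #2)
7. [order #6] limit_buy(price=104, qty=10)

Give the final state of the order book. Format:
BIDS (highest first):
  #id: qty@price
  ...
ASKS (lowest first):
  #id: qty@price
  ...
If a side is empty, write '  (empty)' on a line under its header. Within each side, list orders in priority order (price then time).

After op 1 [order #1] market_buy(qty=6): fills=none; bids=[-] asks=[-]
After op 2 [order #2] limit_buy(price=102, qty=2): fills=none; bids=[#2:2@102] asks=[-]
After op 3 [order #3] limit_buy(price=102, qty=2): fills=none; bids=[#2:2@102 #3:2@102] asks=[-]
After op 4 [order #4] limit_sell(price=97, qty=6): fills=#2x#4:2@102 #3x#4:2@102; bids=[-] asks=[#4:2@97]
After op 5 [order #5] market_sell(qty=3): fills=none; bids=[-] asks=[#4:2@97]
After op 6 cancel(order #2): fills=none; bids=[-] asks=[#4:2@97]
After op 7 [order #6] limit_buy(price=104, qty=10): fills=#6x#4:2@97; bids=[#6:8@104] asks=[-]

Answer: BIDS (highest first):
  #6: 8@104
ASKS (lowest first):
  (empty)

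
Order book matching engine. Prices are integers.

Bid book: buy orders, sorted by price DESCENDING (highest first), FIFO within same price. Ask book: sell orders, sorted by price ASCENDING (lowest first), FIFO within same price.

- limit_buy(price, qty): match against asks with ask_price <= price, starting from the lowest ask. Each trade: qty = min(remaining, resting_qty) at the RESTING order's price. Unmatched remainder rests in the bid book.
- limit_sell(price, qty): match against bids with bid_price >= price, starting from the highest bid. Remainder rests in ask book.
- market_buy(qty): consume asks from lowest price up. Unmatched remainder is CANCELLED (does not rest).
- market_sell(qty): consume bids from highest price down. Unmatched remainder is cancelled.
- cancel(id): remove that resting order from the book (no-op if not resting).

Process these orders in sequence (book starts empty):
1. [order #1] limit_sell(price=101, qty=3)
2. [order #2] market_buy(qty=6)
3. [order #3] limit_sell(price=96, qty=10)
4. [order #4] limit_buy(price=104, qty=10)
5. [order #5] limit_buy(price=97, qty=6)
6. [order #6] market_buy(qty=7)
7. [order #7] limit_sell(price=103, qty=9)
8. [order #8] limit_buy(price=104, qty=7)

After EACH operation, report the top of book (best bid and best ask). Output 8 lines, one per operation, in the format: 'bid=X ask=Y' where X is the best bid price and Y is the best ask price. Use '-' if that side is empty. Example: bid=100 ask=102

After op 1 [order #1] limit_sell(price=101, qty=3): fills=none; bids=[-] asks=[#1:3@101]
After op 2 [order #2] market_buy(qty=6): fills=#2x#1:3@101; bids=[-] asks=[-]
After op 3 [order #3] limit_sell(price=96, qty=10): fills=none; bids=[-] asks=[#3:10@96]
After op 4 [order #4] limit_buy(price=104, qty=10): fills=#4x#3:10@96; bids=[-] asks=[-]
After op 5 [order #5] limit_buy(price=97, qty=6): fills=none; bids=[#5:6@97] asks=[-]
After op 6 [order #6] market_buy(qty=7): fills=none; bids=[#5:6@97] asks=[-]
After op 7 [order #7] limit_sell(price=103, qty=9): fills=none; bids=[#5:6@97] asks=[#7:9@103]
After op 8 [order #8] limit_buy(price=104, qty=7): fills=#8x#7:7@103; bids=[#5:6@97] asks=[#7:2@103]

Answer: bid=- ask=101
bid=- ask=-
bid=- ask=96
bid=- ask=-
bid=97 ask=-
bid=97 ask=-
bid=97 ask=103
bid=97 ask=103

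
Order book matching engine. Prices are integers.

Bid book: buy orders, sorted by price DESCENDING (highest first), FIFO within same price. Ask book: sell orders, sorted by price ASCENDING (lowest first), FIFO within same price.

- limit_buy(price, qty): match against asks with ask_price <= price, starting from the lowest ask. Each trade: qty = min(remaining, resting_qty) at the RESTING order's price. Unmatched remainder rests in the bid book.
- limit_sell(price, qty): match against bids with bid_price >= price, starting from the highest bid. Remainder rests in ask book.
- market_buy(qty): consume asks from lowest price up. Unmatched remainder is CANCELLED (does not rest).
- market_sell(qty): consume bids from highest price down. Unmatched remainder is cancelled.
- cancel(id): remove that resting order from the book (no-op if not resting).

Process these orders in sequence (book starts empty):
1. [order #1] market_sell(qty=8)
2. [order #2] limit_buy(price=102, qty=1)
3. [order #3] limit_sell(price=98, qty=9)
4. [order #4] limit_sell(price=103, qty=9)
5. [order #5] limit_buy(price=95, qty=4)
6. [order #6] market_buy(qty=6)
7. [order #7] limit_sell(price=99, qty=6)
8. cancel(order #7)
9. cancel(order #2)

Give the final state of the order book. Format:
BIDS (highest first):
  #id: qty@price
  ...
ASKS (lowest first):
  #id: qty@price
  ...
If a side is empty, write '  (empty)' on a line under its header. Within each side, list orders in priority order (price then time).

Answer: BIDS (highest first):
  #5: 4@95
ASKS (lowest first):
  #3: 2@98
  #4: 9@103

Derivation:
After op 1 [order #1] market_sell(qty=8): fills=none; bids=[-] asks=[-]
After op 2 [order #2] limit_buy(price=102, qty=1): fills=none; bids=[#2:1@102] asks=[-]
After op 3 [order #3] limit_sell(price=98, qty=9): fills=#2x#3:1@102; bids=[-] asks=[#3:8@98]
After op 4 [order #4] limit_sell(price=103, qty=9): fills=none; bids=[-] asks=[#3:8@98 #4:9@103]
After op 5 [order #5] limit_buy(price=95, qty=4): fills=none; bids=[#5:4@95] asks=[#3:8@98 #4:9@103]
After op 6 [order #6] market_buy(qty=6): fills=#6x#3:6@98; bids=[#5:4@95] asks=[#3:2@98 #4:9@103]
After op 7 [order #7] limit_sell(price=99, qty=6): fills=none; bids=[#5:4@95] asks=[#3:2@98 #7:6@99 #4:9@103]
After op 8 cancel(order #7): fills=none; bids=[#5:4@95] asks=[#3:2@98 #4:9@103]
After op 9 cancel(order #2): fills=none; bids=[#5:4@95] asks=[#3:2@98 #4:9@103]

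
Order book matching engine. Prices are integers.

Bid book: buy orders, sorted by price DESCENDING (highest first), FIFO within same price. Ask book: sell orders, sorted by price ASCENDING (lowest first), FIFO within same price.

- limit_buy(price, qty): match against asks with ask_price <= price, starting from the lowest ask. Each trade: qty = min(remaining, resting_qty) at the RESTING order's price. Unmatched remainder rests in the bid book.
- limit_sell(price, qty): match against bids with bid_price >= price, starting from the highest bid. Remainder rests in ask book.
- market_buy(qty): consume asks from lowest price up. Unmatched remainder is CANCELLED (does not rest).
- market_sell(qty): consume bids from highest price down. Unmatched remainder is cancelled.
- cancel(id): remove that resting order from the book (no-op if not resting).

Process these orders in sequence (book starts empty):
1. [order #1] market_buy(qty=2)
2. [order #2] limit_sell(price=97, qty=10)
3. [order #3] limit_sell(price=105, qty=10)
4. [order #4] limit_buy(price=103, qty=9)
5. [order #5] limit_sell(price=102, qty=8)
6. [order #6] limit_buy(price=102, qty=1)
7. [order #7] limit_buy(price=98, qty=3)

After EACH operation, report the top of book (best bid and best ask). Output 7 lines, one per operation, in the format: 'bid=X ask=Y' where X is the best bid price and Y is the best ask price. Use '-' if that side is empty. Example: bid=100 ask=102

Answer: bid=- ask=-
bid=- ask=97
bid=- ask=97
bid=- ask=97
bid=- ask=97
bid=- ask=102
bid=98 ask=102

Derivation:
After op 1 [order #1] market_buy(qty=2): fills=none; bids=[-] asks=[-]
After op 2 [order #2] limit_sell(price=97, qty=10): fills=none; bids=[-] asks=[#2:10@97]
After op 3 [order #3] limit_sell(price=105, qty=10): fills=none; bids=[-] asks=[#2:10@97 #3:10@105]
After op 4 [order #4] limit_buy(price=103, qty=9): fills=#4x#2:9@97; bids=[-] asks=[#2:1@97 #3:10@105]
After op 5 [order #5] limit_sell(price=102, qty=8): fills=none; bids=[-] asks=[#2:1@97 #5:8@102 #3:10@105]
After op 6 [order #6] limit_buy(price=102, qty=1): fills=#6x#2:1@97; bids=[-] asks=[#5:8@102 #3:10@105]
After op 7 [order #7] limit_buy(price=98, qty=3): fills=none; bids=[#7:3@98] asks=[#5:8@102 #3:10@105]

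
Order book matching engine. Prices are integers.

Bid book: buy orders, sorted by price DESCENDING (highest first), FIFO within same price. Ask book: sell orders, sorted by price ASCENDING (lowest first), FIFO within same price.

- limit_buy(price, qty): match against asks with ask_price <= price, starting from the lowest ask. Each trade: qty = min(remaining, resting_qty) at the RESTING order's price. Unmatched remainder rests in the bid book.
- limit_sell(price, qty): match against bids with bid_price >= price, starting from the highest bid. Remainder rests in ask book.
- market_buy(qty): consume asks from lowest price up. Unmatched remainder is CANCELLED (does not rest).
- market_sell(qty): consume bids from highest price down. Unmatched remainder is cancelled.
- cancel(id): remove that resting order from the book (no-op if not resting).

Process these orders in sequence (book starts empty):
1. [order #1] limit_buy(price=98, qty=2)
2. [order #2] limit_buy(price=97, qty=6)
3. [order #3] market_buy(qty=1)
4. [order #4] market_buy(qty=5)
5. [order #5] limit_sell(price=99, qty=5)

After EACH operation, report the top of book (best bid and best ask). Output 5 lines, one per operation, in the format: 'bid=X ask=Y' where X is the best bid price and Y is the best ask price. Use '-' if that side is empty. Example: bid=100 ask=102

Answer: bid=98 ask=-
bid=98 ask=-
bid=98 ask=-
bid=98 ask=-
bid=98 ask=99

Derivation:
After op 1 [order #1] limit_buy(price=98, qty=2): fills=none; bids=[#1:2@98] asks=[-]
After op 2 [order #2] limit_buy(price=97, qty=6): fills=none; bids=[#1:2@98 #2:6@97] asks=[-]
After op 3 [order #3] market_buy(qty=1): fills=none; bids=[#1:2@98 #2:6@97] asks=[-]
After op 4 [order #4] market_buy(qty=5): fills=none; bids=[#1:2@98 #2:6@97] asks=[-]
After op 5 [order #5] limit_sell(price=99, qty=5): fills=none; bids=[#1:2@98 #2:6@97] asks=[#5:5@99]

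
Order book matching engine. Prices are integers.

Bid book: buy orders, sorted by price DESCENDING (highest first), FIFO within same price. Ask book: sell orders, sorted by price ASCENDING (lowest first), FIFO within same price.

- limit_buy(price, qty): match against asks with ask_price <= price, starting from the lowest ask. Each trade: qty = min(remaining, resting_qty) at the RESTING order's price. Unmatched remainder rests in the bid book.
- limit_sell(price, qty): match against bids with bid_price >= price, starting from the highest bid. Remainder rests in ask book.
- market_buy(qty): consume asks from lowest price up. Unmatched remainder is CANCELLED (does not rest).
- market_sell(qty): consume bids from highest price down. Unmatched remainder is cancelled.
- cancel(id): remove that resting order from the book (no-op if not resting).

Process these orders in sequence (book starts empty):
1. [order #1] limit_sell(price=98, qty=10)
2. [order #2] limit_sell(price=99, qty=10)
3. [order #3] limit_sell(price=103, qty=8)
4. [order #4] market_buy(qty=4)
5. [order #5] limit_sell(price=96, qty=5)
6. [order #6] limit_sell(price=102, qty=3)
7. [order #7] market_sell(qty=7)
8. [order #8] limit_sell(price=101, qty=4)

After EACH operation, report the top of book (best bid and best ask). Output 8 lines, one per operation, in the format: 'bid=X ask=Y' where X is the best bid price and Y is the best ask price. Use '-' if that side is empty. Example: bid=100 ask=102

After op 1 [order #1] limit_sell(price=98, qty=10): fills=none; bids=[-] asks=[#1:10@98]
After op 2 [order #2] limit_sell(price=99, qty=10): fills=none; bids=[-] asks=[#1:10@98 #2:10@99]
After op 3 [order #3] limit_sell(price=103, qty=8): fills=none; bids=[-] asks=[#1:10@98 #2:10@99 #3:8@103]
After op 4 [order #4] market_buy(qty=4): fills=#4x#1:4@98; bids=[-] asks=[#1:6@98 #2:10@99 #3:8@103]
After op 5 [order #5] limit_sell(price=96, qty=5): fills=none; bids=[-] asks=[#5:5@96 #1:6@98 #2:10@99 #3:8@103]
After op 6 [order #6] limit_sell(price=102, qty=3): fills=none; bids=[-] asks=[#5:5@96 #1:6@98 #2:10@99 #6:3@102 #3:8@103]
After op 7 [order #7] market_sell(qty=7): fills=none; bids=[-] asks=[#5:5@96 #1:6@98 #2:10@99 #6:3@102 #3:8@103]
After op 8 [order #8] limit_sell(price=101, qty=4): fills=none; bids=[-] asks=[#5:5@96 #1:6@98 #2:10@99 #8:4@101 #6:3@102 #3:8@103]

Answer: bid=- ask=98
bid=- ask=98
bid=- ask=98
bid=- ask=98
bid=- ask=96
bid=- ask=96
bid=- ask=96
bid=- ask=96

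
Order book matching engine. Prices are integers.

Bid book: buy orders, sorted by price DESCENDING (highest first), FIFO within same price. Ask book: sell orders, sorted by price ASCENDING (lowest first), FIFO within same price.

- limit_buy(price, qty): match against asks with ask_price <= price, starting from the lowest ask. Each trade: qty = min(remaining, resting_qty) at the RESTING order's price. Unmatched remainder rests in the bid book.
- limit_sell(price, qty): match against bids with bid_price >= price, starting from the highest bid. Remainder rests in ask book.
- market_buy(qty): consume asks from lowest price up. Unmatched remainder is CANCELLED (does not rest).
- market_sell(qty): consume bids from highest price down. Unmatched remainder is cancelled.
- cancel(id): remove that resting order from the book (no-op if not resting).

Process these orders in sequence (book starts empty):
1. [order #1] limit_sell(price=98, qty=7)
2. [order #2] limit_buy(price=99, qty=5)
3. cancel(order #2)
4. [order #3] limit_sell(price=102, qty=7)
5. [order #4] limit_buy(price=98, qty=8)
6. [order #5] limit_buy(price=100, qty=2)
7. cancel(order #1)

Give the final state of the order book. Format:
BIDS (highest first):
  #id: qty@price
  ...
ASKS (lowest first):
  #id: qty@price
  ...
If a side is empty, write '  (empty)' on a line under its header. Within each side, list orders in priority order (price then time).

Answer: BIDS (highest first):
  #5: 2@100
  #4: 6@98
ASKS (lowest first):
  #3: 7@102

Derivation:
After op 1 [order #1] limit_sell(price=98, qty=7): fills=none; bids=[-] asks=[#1:7@98]
After op 2 [order #2] limit_buy(price=99, qty=5): fills=#2x#1:5@98; bids=[-] asks=[#1:2@98]
After op 3 cancel(order #2): fills=none; bids=[-] asks=[#1:2@98]
After op 4 [order #3] limit_sell(price=102, qty=7): fills=none; bids=[-] asks=[#1:2@98 #3:7@102]
After op 5 [order #4] limit_buy(price=98, qty=8): fills=#4x#1:2@98; bids=[#4:6@98] asks=[#3:7@102]
After op 6 [order #5] limit_buy(price=100, qty=2): fills=none; bids=[#5:2@100 #4:6@98] asks=[#3:7@102]
After op 7 cancel(order #1): fills=none; bids=[#5:2@100 #4:6@98] asks=[#3:7@102]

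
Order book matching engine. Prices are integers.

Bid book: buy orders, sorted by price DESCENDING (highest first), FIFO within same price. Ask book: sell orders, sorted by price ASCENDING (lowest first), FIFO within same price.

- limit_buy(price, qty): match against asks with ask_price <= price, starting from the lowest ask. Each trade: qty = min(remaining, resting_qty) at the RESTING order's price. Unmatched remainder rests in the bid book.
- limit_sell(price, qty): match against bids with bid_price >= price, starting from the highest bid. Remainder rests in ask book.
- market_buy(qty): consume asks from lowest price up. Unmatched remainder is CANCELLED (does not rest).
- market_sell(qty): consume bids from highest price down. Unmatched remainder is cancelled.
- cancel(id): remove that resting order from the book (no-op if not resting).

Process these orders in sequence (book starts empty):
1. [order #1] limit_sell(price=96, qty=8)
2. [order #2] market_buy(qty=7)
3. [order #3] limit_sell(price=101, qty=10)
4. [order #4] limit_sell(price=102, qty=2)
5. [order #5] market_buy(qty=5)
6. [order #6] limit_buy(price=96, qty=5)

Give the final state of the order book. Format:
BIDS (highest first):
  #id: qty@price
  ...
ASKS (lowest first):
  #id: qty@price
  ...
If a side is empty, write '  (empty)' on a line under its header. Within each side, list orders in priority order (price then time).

Answer: BIDS (highest first):
  #6: 5@96
ASKS (lowest first):
  #3: 6@101
  #4: 2@102

Derivation:
After op 1 [order #1] limit_sell(price=96, qty=8): fills=none; bids=[-] asks=[#1:8@96]
After op 2 [order #2] market_buy(qty=7): fills=#2x#1:7@96; bids=[-] asks=[#1:1@96]
After op 3 [order #3] limit_sell(price=101, qty=10): fills=none; bids=[-] asks=[#1:1@96 #3:10@101]
After op 4 [order #4] limit_sell(price=102, qty=2): fills=none; bids=[-] asks=[#1:1@96 #3:10@101 #4:2@102]
After op 5 [order #5] market_buy(qty=5): fills=#5x#1:1@96 #5x#3:4@101; bids=[-] asks=[#3:6@101 #4:2@102]
After op 6 [order #6] limit_buy(price=96, qty=5): fills=none; bids=[#6:5@96] asks=[#3:6@101 #4:2@102]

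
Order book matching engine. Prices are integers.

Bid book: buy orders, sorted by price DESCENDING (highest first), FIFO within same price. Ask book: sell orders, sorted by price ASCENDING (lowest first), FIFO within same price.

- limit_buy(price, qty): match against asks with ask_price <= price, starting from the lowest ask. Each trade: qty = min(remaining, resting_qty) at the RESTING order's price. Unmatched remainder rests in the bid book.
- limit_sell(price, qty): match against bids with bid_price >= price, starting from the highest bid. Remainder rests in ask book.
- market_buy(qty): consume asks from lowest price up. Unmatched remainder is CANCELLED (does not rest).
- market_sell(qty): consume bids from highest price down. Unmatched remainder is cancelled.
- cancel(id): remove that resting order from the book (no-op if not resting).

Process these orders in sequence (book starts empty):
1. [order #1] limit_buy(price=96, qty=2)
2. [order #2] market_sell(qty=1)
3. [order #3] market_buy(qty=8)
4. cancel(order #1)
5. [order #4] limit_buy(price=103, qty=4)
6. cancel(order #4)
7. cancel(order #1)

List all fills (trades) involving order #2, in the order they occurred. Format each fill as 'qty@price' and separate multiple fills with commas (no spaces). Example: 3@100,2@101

Answer: 1@96

Derivation:
After op 1 [order #1] limit_buy(price=96, qty=2): fills=none; bids=[#1:2@96] asks=[-]
After op 2 [order #2] market_sell(qty=1): fills=#1x#2:1@96; bids=[#1:1@96] asks=[-]
After op 3 [order #3] market_buy(qty=8): fills=none; bids=[#1:1@96] asks=[-]
After op 4 cancel(order #1): fills=none; bids=[-] asks=[-]
After op 5 [order #4] limit_buy(price=103, qty=4): fills=none; bids=[#4:4@103] asks=[-]
After op 6 cancel(order #4): fills=none; bids=[-] asks=[-]
After op 7 cancel(order #1): fills=none; bids=[-] asks=[-]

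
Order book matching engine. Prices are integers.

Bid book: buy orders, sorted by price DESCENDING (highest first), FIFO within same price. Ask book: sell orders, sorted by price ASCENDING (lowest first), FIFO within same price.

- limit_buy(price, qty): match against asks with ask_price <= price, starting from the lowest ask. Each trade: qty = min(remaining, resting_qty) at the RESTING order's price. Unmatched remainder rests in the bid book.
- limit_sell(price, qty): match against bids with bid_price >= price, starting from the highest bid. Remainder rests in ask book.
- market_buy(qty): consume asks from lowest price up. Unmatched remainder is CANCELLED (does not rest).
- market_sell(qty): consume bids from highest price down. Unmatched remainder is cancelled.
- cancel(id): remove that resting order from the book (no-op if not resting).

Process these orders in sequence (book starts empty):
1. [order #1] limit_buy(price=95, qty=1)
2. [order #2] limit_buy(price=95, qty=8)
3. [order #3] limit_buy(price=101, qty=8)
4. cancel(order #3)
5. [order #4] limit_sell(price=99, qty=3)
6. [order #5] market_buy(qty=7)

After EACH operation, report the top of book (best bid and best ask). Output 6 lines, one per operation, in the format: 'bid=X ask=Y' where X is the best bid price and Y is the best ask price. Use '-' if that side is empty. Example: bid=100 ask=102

After op 1 [order #1] limit_buy(price=95, qty=1): fills=none; bids=[#1:1@95] asks=[-]
After op 2 [order #2] limit_buy(price=95, qty=8): fills=none; bids=[#1:1@95 #2:8@95] asks=[-]
After op 3 [order #3] limit_buy(price=101, qty=8): fills=none; bids=[#3:8@101 #1:1@95 #2:8@95] asks=[-]
After op 4 cancel(order #3): fills=none; bids=[#1:1@95 #2:8@95] asks=[-]
After op 5 [order #4] limit_sell(price=99, qty=3): fills=none; bids=[#1:1@95 #2:8@95] asks=[#4:3@99]
After op 6 [order #5] market_buy(qty=7): fills=#5x#4:3@99; bids=[#1:1@95 #2:8@95] asks=[-]

Answer: bid=95 ask=-
bid=95 ask=-
bid=101 ask=-
bid=95 ask=-
bid=95 ask=99
bid=95 ask=-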